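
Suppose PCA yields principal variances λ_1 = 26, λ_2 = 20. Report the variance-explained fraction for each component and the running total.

Step 1 — total variance = trace(Sigma) = Σ λ_i = 26 + 20 = 46.

Step 2 — fraction explained by component i = λ_i / Σ λ:
  PC1: 26/46 = 0.5652
  PC2: 20/46 = 0.4348

Step 3 — cumulative fraction after k components = (λ_1 + ... + λ_k) / Σ λ:
  k = 1: 26/46 = 0.5652
  k = 2: (26 + 20)/46 = 46/46 = 1

Summary (fraction, with percent):

explained: PC1 0.5652 (56.52%), PC2 0.4348 (43.48%);  cumulative: 0.5652, 1


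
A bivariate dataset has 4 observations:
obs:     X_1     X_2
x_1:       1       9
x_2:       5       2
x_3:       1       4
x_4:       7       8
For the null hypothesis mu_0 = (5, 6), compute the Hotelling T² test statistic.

Step 1 — sample mean vector:
  mean(X_1) = (1 + 5 + 1 + 7) / 4 = 14/4 = 3.5
  mean(X_2) = (9 + 2 + 4 + 8) / 4 = 23/4 = 5.75
  x̄ = (3.5, 5.75),  deviation x̄ - mu_0 = (3.5, 5.75) - (5, 6) = (-1.5, -0.25).

Step 2 — sample covariance matrix, S[i,j] = (1/(n-1)) · Σ_k (x_{k,i} - mean_i) · (x_{k,j} - mean_j), divisor n-1 = 3:
  S[X_1,X_1] = ((-2.5)·(-2.5) + (1.5)·(1.5) + (-2.5)·(-2.5) + (3.5)·(3.5)) / 3 = 27/3 = 9
  S[X_1,X_2] = ((-2.5)·(3.25) + (1.5)·(-3.75) + (-2.5)·(-1.75) + (3.5)·(2.25)) / 3 = -1.5/3 = -0.5
  S[X_2,X_2] = ((3.25)·(3.25) + (-3.75)·(-3.75) + (-1.75)·(-1.75) + (2.25)·(2.25)) / 3 = 32.75/3 = 10.9167
  S = [[9, -0.5],
 [-0.5, 10.9167]].

Step 3 — invert S. det(S) = 9·10.9167 - (-0.5)² = 98.
  S^{-1} = (1/det) · [[d, -b], [-b, a]] = [[0.1114, 0.0051],
 [0.0051, 0.0918]].

Step 4 — quadratic form (x̄ - mu_0)^T · S^{-1} · (x̄ - mu_0):
  S^{-1} · (x̄ - mu_0) = (-0.1684, -0.0306),
  (x̄ - mu_0)^T · [...] = (-1.5)·(-0.1684) + (-0.25)·(-0.0306) = 0.2602.

Step 5 — scale by n: T² = 4 · 0.2602 = 1.0408.

T² ≈ 1.0408


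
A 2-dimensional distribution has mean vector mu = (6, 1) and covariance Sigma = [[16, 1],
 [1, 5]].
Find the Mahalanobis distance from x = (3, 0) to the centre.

Step 1 — centre the observation: (x - mu) = (-3, -1).

Step 2 — invert Sigma. det(Sigma) = 16·5 - (1)² = 79.
  Sigma^{-1} = (1/det) · [[d, -b], [-b, a]] = [[0.0633, -0.0127],
 [-0.0127, 0.2025]].

Step 3 — form the quadratic (x - mu)^T · Sigma^{-1} · (x - mu):
  Sigma^{-1} · (x - mu) = (-0.1772, -0.1646).
  (x - mu)^T · [Sigma^{-1} · (x - mu)] = (-3)·(-0.1772) + (-1)·(-0.1646) = 0.6962.

Step 4 — take square root: d = √(0.6962) ≈ 0.8344.

d(x, mu) = √(0.6962) ≈ 0.8344


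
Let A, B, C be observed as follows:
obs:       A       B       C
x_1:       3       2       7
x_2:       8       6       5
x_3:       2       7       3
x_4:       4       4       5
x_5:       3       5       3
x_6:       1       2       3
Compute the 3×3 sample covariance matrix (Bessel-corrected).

Step 1 — column means:
  mean(A) = (3 + 8 + 2 + 4 + 3 + 1) / 6 = 21/6 = 3.5
  mean(B) = (2 + 6 + 7 + 4 + 5 + 2) / 6 = 26/6 = 4.3333
  mean(C) = (7 + 5 + 3 + 5 + 3 + 3) / 6 = 26/6 = 4.3333

Step 2 — sample covariance S[i,j] = (1/(n-1)) · Σ_k (x_{k,i} - mean_i) · (x_{k,j} - mean_j), with n-1 = 5.
  S[A,A] = ((-0.5)·(-0.5) + (4.5)·(4.5) + (-1.5)·(-1.5) + (0.5)·(0.5) + (-0.5)·(-0.5) + (-2.5)·(-2.5)) / 5 = 29.5/5 = 5.9
  S[A,B] = ((-0.5)·(-2.3333) + (4.5)·(1.6667) + (-1.5)·(2.6667) + (0.5)·(-0.3333) + (-0.5)·(0.6667) + (-2.5)·(-2.3333)) / 5 = 10/5 = 2
  S[A,C] = ((-0.5)·(2.6667) + (4.5)·(0.6667) + (-1.5)·(-1.3333) + (0.5)·(0.6667) + (-0.5)·(-1.3333) + (-2.5)·(-1.3333)) / 5 = 8/5 = 1.6
  S[B,B] = ((-2.3333)·(-2.3333) + (1.6667)·(1.6667) + (2.6667)·(2.6667) + (-0.3333)·(-0.3333) + (0.6667)·(0.6667) + (-2.3333)·(-2.3333)) / 5 = 21.3333/5 = 4.2667
  S[B,C] = ((-2.3333)·(2.6667) + (1.6667)·(0.6667) + (2.6667)·(-1.3333) + (-0.3333)·(0.6667) + (0.6667)·(-1.3333) + (-2.3333)·(-1.3333)) / 5 = -6.6667/5 = -1.3333
  S[C,C] = ((2.6667)·(2.6667) + (0.6667)·(0.6667) + (-1.3333)·(-1.3333) + (0.6667)·(0.6667) + (-1.3333)·(-1.3333) + (-1.3333)·(-1.3333)) / 5 = 13.3333/5 = 2.6667

S is symmetric (S[j,i] = S[i,j]). Assembling:

S = [[5.9, 2, 1.6],
 [2, 4.2667, -1.3333],
 [1.6, -1.3333, 2.6667]]


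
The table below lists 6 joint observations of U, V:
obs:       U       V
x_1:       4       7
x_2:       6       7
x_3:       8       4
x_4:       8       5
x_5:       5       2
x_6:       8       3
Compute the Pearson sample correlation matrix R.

Step 1 — column means:
  mean(U) = (4 + 6 + 8 + 8 + 5 + 8) / 6 = 39/6 = 6.5
  mean(V) = (7 + 7 + 4 + 5 + 2 + 3) / 6 = 28/6 = 4.6667

Step 2 — sample variances and covariances s[i,j] = (1/(n-1)) · Σ_k (x_{k,i} - mean_i) · (x_{k,j} - mean_j), with n-1 = 5:
  s[U,U] = ((-2.5)·(-2.5) + (-0.5)·(-0.5) + (1.5)·(1.5) + (1.5)·(1.5) + (-1.5)·(-1.5) + (1.5)·(1.5)) / 5 = 15.5/5 = 3.1
  s[U,V] = ((-2.5)·(2.3333) + (-0.5)·(2.3333) + (1.5)·(-0.6667) + (1.5)·(0.3333) + (-1.5)·(-2.6667) + (1.5)·(-1.6667)) / 5 = -6/5 = -1.2
  s[V,V] = ((2.3333)·(2.3333) + (2.3333)·(2.3333) + (-0.6667)·(-0.6667) + (0.3333)·(0.3333) + (-2.6667)·(-2.6667) + (-1.6667)·(-1.6667)) / 5 = 21.3333/5 = 4.2667
  Sample standard deviations s_i = √(s[i,i]):
  s(U) = √(3.1) = 1.7607
  s(V) = √(4.2667) = 2.0656

Step 3 — r_{ij} = s_{ij} / (s_i · s_j):
  r[U,U] = 1 (diagonal).
  r[U,V] = -1.2 / (1.7607 · 2.0656) = -1.2 / 3.6368 = -0.33
  r[V,V] = 1 (diagonal).

R is symmetric with unit diagonal. Assembling:

R = [[1, -0.33],
 [-0.33, 1]]


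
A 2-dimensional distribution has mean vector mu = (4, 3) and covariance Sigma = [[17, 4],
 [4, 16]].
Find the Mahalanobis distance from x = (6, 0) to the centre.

Step 1 — centre the observation: (x - mu) = (2, -3).

Step 2 — invert Sigma. det(Sigma) = 17·16 - (4)² = 256.
  Sigma^{-1} = (1/det) · [[d, -b], [-b, a]] = [[0.0625, -0.0156],
 [-0.0156, 0.0664]].

Step 3 — form the quadratic (x - mu)^T · Sigma^{-1} · (x - mu):
  Sigma^{-1} · (x - mu) = (0.1719, -0.2305).
  (x - mu)^T · [Sigma^{-1} · (x - mu)] = (2)·(0.1719) + (-3)·(-0.2305) = 1.0352.

Step 4 — take square root: d = √(1.0352) ≈ 1.0174.

d(x, mu) = √(1.0352) ≈ 1.0174


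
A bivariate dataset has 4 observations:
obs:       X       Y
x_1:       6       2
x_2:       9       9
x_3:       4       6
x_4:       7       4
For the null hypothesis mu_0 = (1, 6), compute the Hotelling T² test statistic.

Step 1 — sample mean vector:
  mean(X) = (6 + 9 + 4 + 7) / 4 = 26/4 = 6.5
  mean(Y) = (2 + 9 + 6 + 4) / 4 = 21/4 = 5.25
  x̄ = (6.5, 5.25),  deviation x̄ - mu_0 = (6.5, 5.25) - (1, 6) = (5.5, -0.75).

Step 2 — sample covariance matrix, S[i,j] = (1/(n-1)) · Σ_k (x_{k,i} - mean_i) · (x_{k,j} - mean_j), divisor n-1 = 3:
  S[X,X] = ((-0.5)·(-0.5) + (2.5)·(2.5) + (-2.5)·(-2.5) + (0.5)·(0.5)) / 3 = 13/3 = 4.3333
  S[X,Y] = ((-0.5)·(-3.25) + (2.5)·(3.75) + (-2.5)·(0.75) + (0.5)·(-1.25)) / 3 = 8.5/3 = 2.8333
  S[Y,Y] = ((-3.25)·(-3.25) + (3.75)·(3.75) + (0.75)·(0.75) + (-1.25)·(-1.25)) / 3 = 26.75/3 = 8.9167
  S = [[4.3333, 2.8333],
 [2.8333, 8.9167]].

Step 3 — invert S. det(S) = 4.3333·8.9167 - (2.8333)² = 30.6111.
  S^{-1} = (1/det) · [[d, -b], [-b, a]] = [[0.2913, -0.0926],
 [-0.0926, 0.1416]].

Step 4 — quadratic form (x̄ - mu_0)^T · S^{-1} · (x̄ - mu_0):
  S^{-1} · (x̄ - mu_0) = (1.6715, -0.6152),
  (x̄ - mu_0)^T · [...] = (5.5)·(1.6715) + (-0.75)·(-0.6152) = 9.6547.

Step 5 — scale by n: T² = 4 · 9.6547 = 38.6189.

T² ≈ 38.6189


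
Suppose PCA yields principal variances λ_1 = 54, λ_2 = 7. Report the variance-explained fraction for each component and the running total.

Step 1 — total variance = trace(Sigma) = Σ λ_i = 54 + 7 = 61.

Step 2 — fraction explained by component i = λ_i / Σ λ:
  PC1: 54/61 = 0.8852
  PC2: 7/61 = 0.1148

Step 3 — cumulative fraction after k components = (λ_1 + ... + λ_k) / Σ λ:
  k = 1: 54/61 = 0.8852
  k = 2: (54 + 7)/61 = 61/61 = 1

Summary (fraction, with percent):

explained: PC1 0.8852 (88.52%), PC2 0.1148 (11.48%);  cumulative: 0.8852, 1


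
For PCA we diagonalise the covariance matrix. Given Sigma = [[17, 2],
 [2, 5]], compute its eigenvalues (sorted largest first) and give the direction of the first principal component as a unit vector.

Step 1 — characteristic polynomial of 2×2 Sigma:
  det(Sigma - λI) = λ² - trace · λ + det = 0.
  trace = 17 + 5 = 22, det = 17·5 - (2)² = 81.
Step 2 — discriminant:
  Δ = trace² - 4·det = 484 - 324 = 160.
Step 3 — eigenvalues:
  λ = (trace ± √Δ)/2 = (22 ± 12.6491)/2,
  λ_1 = 17.3246,  λ_2 = 4.6754.

Step 4 — unit eigenvector for λ_1: solve (Sigma - λ_1 I)v = 0. First row:
  (17 - 17.3246)·v_x + (2)·v_y = 0, i.e. (-0.3246)·v_x + (2)·v_y = 0,
  so v ∝ (b, λ_1 - a) = (2, 0.3246) = u.
  ||u|| = √((2)² + (0.3246)²) = √(4.1053) ≈ 2.0262,
  v_1 = u/||u|| ≈ (0.9871, 0.1602) (||v_1|| = 1).

λ_1 = 17.3246,  λ_2 = 4.6754;  v_1 ≈ (0.9871, 0.1602)


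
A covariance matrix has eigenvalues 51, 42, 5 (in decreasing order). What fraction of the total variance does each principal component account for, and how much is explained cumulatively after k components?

Step 1 — total variance = trace(Sigma) = Σ λ_i = 51 + 42 + 5 = 98.

Step 2 — fraction explained by component i = λ_i / Σ λ:
  PC1: 51/98 = 0.5204
  PC2: 42/98 = 0.4286
  PC3: 5/98 = 0.051

Step 3 — cumulative fraction after k components = (λ_1 + ... + λ_k) / Σ λ:
  k = 1: 51/98 = 0.5204
  k = 2: (51 + 42)/98 = 93/98 = 0.949
  k = 3: (51 + 42 + 5)/98 = 98/98 = 1

Summary (fraction, with percent):

explained: PC1 0.5204 (52.04%), PC2 0.4286 (42.86%), PC3 0.051 (5.1%);  cumulative: 0.5204, 0.949, 1


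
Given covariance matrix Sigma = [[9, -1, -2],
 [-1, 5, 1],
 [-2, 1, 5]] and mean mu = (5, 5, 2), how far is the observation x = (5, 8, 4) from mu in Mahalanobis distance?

Step 1 — centre the observation: (x - mu) = (0, 3, 2).

Step 2 — invert Sigma (cofactor / det for 3×3, or solve directly):
  Sigma^{-1} = [[0.1231, 0.0154, 0.0462],
 [0.0154, 0.2103, -0.0359],
 [0.0462, -0.0359, 0.2256]].

Step 3 — form the quadratic (x - mu)^T · Sigma^{-1} · (x - mu):
  Sigma^{-1} · (x - mu) = (0.1385, 0.559, 0.3436).
  (x - mu)^T · [Sigma^{-1} · (x - mu)] = (0)·(0.1385) + (3)·(0.559) + (2)·(0.3436) = 2.3641.

Step 4 — take square root: d = √(2.3641) ≈ 1.5376.

d(x, mu) = √(2.3641) ≈ 1.5376


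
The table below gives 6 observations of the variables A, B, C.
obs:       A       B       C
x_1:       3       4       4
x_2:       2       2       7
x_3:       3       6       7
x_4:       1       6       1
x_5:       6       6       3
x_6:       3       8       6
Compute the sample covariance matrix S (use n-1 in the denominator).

Step 1 — column means:
  mean(A) = (3 + 2 + 3 + 1 + 6 + 3) / 6 = 18/6 = 3
  mean(B) = (4 + 2 + 6 + 6 + 6 + 8) / 6 = 32/6 = 5.3333
  mean(C) = (4 + 7 + 7 + 1 + 3 + 6) / 6 = 28/6 = 4.6667

Step 2 — sample covariance S[i,j] = (1/(n-1)) · Σ_k (x_{k,i} - mean_i) · (x_{k,j} - mean_j), with n-1 = 5.
  S[A,A] = ((0)·(0) + (-1)·(-1) + (0)·(0) + (-2)·(-2) + (3)·(3) + (0)·(0)) / 5 = 14/5 = 2.8
  S[A,B] = ((0)·(-1.3333) + (-1)·(-3.3333) + (0)·(0.6667) + (-2)·(0.6667) + (3)·(0.6667) + (0)·(2.6667)) / 5 = 4/5 = 0.8
  S[A,C] = ((0)·(-0.6667) + (-1)·(2.3333) + (0)·(2.3333) + (-2)·(-3.6667) + (3)·(-1.6667) + (0)·(1.3333)) / 5 = 0/5 = 0
  S[B,B] = ((-1.3333)·(-1.3333) + (-3.3333)·(-3.3333) + (0.6667)·(0.6667) + (0.6667)·(0.6667) + (0.6667)·(0.6667) + (2.6667)·(2.6667)) / 5 = 21.3333/5 = 4.2667
  S[B,C] = ((-1.3333)·(-0.6667) + (-3.3333)·(2.3333) + (0.6667)·(2.3333) + (0.6667)·(-3.6667) + (0.6667)·(-1.6667) + (2.6667)·(1.3333)) / 5 = -5.3333/5 = -1.0667
  S[C,C] = ((-0.6667)·(-0.6667) + (2.3333)·(2.3333) + (2.3333)·(2.3333) + (-3.6667)·(-3.6667) + (-1.6667)·(-1.6667) + (1.3333)·(1.3333)) / 5 = 29.3333/5 = 5.8667

S is symmetric (S[j,i] = S[i,j]). Assembling:

S = [[2.8, 0.8, 0],
 [0.8, 4.2667, -1.0667],
 [0, -1.0667, 5.8667]]


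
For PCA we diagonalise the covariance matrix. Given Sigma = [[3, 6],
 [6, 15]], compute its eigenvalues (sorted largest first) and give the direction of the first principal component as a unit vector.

Step 1 — characteristic polynomial of 2×2 Sigma:
  det(Sigma - λI) = λ² - trace · λ + det = 0.
  trace = 3 + 15 = 18, det = 3·15 - (6)² = 9.
Step 2 — discriminant:
  Δ = trace² - 4·det = 324 - 36 = 288.
Step 3 — eigenvalues:
  λ = (trace ± √Δ)/2 = (18 ± 16.9706)/2,
  λ_1 = 17.4853,  λ_2 = 0.5147.

Step 4 — unit eigenvector for λ_1: solve (Sigma - λ_1 I)v = 0. First row:
  (3 - 17.4853)·v_x + (6)·v_y = 0, i.e. (-14.4853)·v_x + (6)·v_y = 0,
  so v ∝ (b, λ_1 - a) = (6, 14.4853) = u.
  ||u|| = √((6)² + (14.4853)²) = √(245.8234) ≈ 15.6788,
  v_1 = u/||u|| ≈ (0.3827, 0.9239) (||v_1|| = 1).

λ_1 = 17.4853,  λ_2 = 0.5147;  v_1 ≈ (0.3827, 0.9239)


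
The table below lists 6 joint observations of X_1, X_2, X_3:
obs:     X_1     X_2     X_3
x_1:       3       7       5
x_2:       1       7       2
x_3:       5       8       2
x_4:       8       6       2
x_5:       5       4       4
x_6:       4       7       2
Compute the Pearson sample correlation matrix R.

Step 1 — column means:
  mean(X_1) = (3 + 1 + 5 + 8 + 5 + 4) / 6 = 26/6 = 4.3333
  mean(X_2) = (7 + 7 + 8 + 6 + 4 + 7) / 6 = 39/6 = 6.5
  mean(X_3) = (5 + 2 + 2 + 2 + 4 + 2) / 6 = 17/6 = 2.8333

Step 2 — sample variances and covariances s[i,j] = (1/(n-1)) · Σ_k (x_{k,i} - mean_i) · (x_{k,j} - mean_j), with n-1 = 5:
  s[X_1,X_1] = ((-1.3333)·(-1.3333) + (-3.3333)·(-3.3333) + (0.6667)·(0.6667) + (3.6667)·(3.6667) + (0.6667)·(0.6667) + (-0.3333)·(-0.3333)) / 5 = 27.3333/5 = 5.4667
  s[X_1,X_2] = ((-1.3333)·(0.5) + (-3.3333)·(0.5) + (0.6667)·(1.5) + (3.6667)·(-0.5) + (0.6667)·(-2.5) + (-0.3333)·(0.5)) / 5 = -5/5 = -1
  s[X_1,X_3] = ((-1.3333)·(2.1667) + (-3.3333)·(-0.8333) + (0.6667)·(-0.8333) + (3.6667)·(-0.8333) + (0.6667)·(1.1667) + (-0.3333)·(-0.8333)) / 5 = -2.6667/5 = -0.5333
  s[X_2,X_2] = ((0.5)·(0.5) + (0.5)·(0.5) + (1.5)·(1.5) + (-0.5)·(-0.5) + (-2.5)·(-2.5) + (0.5)·(0.5)) / 5 = 9.5/5 = 1.9
  s[X_2,X_3] = ((0.5)·(2.1667) + (0.5)·(-0.8333) + (1.5)·(-0.8333) + (-0.5)·(-0.8333) + (-2.5)·(1.1667) + (0.5)·(-0.8333)) / 5 = -3.5/5 = -0.7
  s[X_3,X_3] = ((2.1667)·(2.1667) + (-0.8333)·(-0.8333) + (-0.8333)·(-0.8333) + (-0.8333)·(-0.8333) + (1.1667)·(1.1667) + (-0.8333)·(-0.8333)) / 5 = 8.8333/5 = 1.7667
  Sample standard deviations s_i = √(s[i,i]):
  s(X_1) = √(5.4667) = 2.3381
  s(X_2) = √(1.9) = 1.3784
  s(X_3) = √(1.7667) = 1.3292

Step 3 — r_{ij} = s_{ij} / (s_i · s_j):
  r[X_1,X_1] = 1 (diagonal).
  r[X_1,X_2] = -1 / (2.3381 · 1.3784) = -1 / 3.2228 = -0.3103
  r[X_1,X_3] = -0.5333 / (2.3381 · 1.3292) = -0.5333 / 3.1077 = -0.1716
  r[X_2,X_2] = 1 (diagonal).
  r[X_2,X_3] = -0.7 / (1.3784 · 1.3292) = -0.7 / 1.8321 = -0.3821
  r[X_3,X_3] = 1 (diagonal).

R is symmetric with unit diagonal. Assembling:

R = [[1, -0.3103, -0.1716],
 [-0.3103, 1, -0.3821],
 [-0.1716, -0.3821, 1]]


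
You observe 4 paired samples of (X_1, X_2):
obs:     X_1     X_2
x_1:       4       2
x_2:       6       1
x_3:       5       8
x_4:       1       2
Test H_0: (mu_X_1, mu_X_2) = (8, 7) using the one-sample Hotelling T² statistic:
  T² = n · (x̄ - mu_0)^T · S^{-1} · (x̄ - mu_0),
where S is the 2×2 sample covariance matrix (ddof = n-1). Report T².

Step 1 — sample mean vector:
  mean(X_1) = (4 + 6 + 5 + 1) / 4 = 16/4 = 4
  mean(X_2) = (2 + 1 + 8 + 2) / 4 = 13/4 = 3.25
  x̄ = (4, 3.25),  deviation x̄ - mu_0 = (4, 3.25) - (8, 7) = (-4, -3.75).

Step 2 — sample covariance matrix, S[i,j] = (1/(n-1)) · Σ_k (x_{k,i} - mean_i) · (x_{k,j} - mean_j), divisor n-1 = 3:
  S[X_1,X_1] = ((0)·(0) + (2)·(2) + (1)·(1) + (-3)·(-3)) / 3 = 14/3 = 4.6667
  S[X_1,X_2] = ((0)·(-1.25) + (2)·(-2.25) + (1)·(4.75) + (-3)·(-1.25)) / 3 = 4/3 = 1.3333
  S[X_2,X_2] = ((-1.25)·(-1.25) + (-2.25)·(-2.25) + (4.75)·(4.75) + (-1.25)·(-1.25)) / 3 = 30.75/3 = 10.25
  S = [[4.6667, 1.3333],
 [1.3333, 10.25]].

Step 3 — invert S. det(S) = 4.6667·10.25 - (1.3333)² = 46.0556.
  S^{-1} = (1/det) · [[d, -b], [-b, a]] = [[0.2226, -0.029],
 [-0.029, 0.1013]].

Step 4 — quadratic form (x̄ - mu_0)^T · S^{-1} · (x̄ - mu_0):
  S^{-1} · (x̄ - mu_0) = (-0.7817, -0.2642),
  (x̄ - mu_0)^T · [...] = (-4)·(-0.7817) + (-3.75)·(-0.2642) = 4.1173.

Step 5 — scale by n: T² = 4 · 4.1173 = 16.4692.

T² ≈ 16.4692


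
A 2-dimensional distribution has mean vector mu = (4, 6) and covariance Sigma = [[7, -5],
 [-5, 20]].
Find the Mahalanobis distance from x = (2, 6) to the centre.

Step 1 — centre the observation: (x - mu) = (-2, 0).

Step 2 — invert Sigma. det(Sigma) = 7·20 - (-5)² = 115.
  Sigma^{-1} = (1/det) · [[d, -b], [-b, a]] = [[0.1739, 0.0435],
 [0.0435, 0.0609]].

Step 3 — form the quadratic (x - mu)^T · Sigma^{-1} · (x - mu):
  Sigma^{-1} · (x - mu) = (-0.3478, -0.087).
  (x - mu)^T · [Sigma^{-1} · (x - mu)] = (-2)·(-0.3478) + (0)·(-0.087) = 0.6957.

Step 4 — take square root: d = √(0.6957) ≈ 0.8341.

d(x, mu) = √(0.6957) ≈ 0.8341


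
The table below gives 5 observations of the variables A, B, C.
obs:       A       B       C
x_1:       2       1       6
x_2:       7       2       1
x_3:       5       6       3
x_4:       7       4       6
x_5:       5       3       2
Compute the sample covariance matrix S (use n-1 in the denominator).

Step 1 — column means:
  mean(A) = (2 + 7 + 5 + 7 + 5) / 5 = 26/5 = 5.2
  mean(B) = (1 + 2 + 6 + 4 + 3) / 5 = 16/5 = 3.2
  mean(C) = (6 + 1 + 3 + 6 + 2) / 5 = 18/5 = 3.6

Step 2 — sample covariance S[i,j] = (1/(n-1)) · Σ_k (x_{k,i} - mean_i) · (x_{k,j} - mean_j), with n-1 = 4.
  S[A,A] = ((-3.2)·(-3.2) + (1.8)·(1.8) + (-0.2)·(-0.2) + (1.8)·(1.8) + (-0.2)·(-0.2)) / 4 = 16.8/4 = 4.2
  S[A,B] = ((-3.2)·(-2.2) + (1.8)·(-1.2) + (-0.2)·(2.8) + (1.8)·(0.8) + (-0.2)·(-0.2)) / 4 = 5.8/4 = 1.45
  S[A,C] = ((-3.2)·(2.4) + (1.8)·(-2.6) + (-0.2)·(-0.6) + (1.8)·(2.4) + (-0.2)·(-1.6)) / 4 = -7.6/4 = -1.9
  S[B,B] = ((-2.2)·(-2.2) + (-1.2)·(-1.2) + (2.8)·(2.8) + (0.8)·(0.8) + (-0.2)·(-0.2)) / 4 = 14.8/4 = 3.7
  S[B,C] = ((-2.2)·(2.4) + (-1.2)·(-2.6) + (2.8)·(-0.6) + (0.8)·(2.4) + (-0.2)·(-1.6)) / 4 = -1.6/4 = -0.4
  S[C,C] = ((2.4)·(2.4) + (-2.6)·(-2.6) + (-0.6)·(-0.6) + (2.4)·(2.4) + (-1.6)·(-1.6)) / 4 = 21.2/4 = 5.3

S is symmetric (S[j,i] = S[i,j]). Assembling:

S = [[4.2, 1.45, -1.9],
 [1.45, 3.7, -0.4],
 [-1.9, -0.4, 5.3]]


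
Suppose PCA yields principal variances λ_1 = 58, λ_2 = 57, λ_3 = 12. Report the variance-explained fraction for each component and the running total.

Step 1 — total variance = trace(Sigma) = Σ λ_i = 58 + 57 + 12 = 127.

Step 2 — fraction explained by component i = λ_i / Σ λ:
  PC1: 58/127 = 0.4567
  PC2: 57/127 = 0.4488
  PC3: 12/127 = 0.0945

Step 3 — cumulative fraction after k components = (λ_1 + ... + λ_k) / Σ λ:
  k = 1: 58/127 = 0.4567
  k = 2: (58 + 57)/127 = 115/127 = 0.9055
  k = 3: (58 + 57 + 12)/127 = 127/127 = 1

Summary (fraction, with percent):

explained: PC1 0.4567 (45.67%), PC2 0.4488 (44.88%), PC3 0.0945 (9.45%);  cumulative: 0.4567, 0.9055, 1


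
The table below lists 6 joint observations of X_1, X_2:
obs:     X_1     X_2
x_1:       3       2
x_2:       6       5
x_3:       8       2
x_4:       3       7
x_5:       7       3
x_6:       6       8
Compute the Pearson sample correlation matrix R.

Step 1 — column means:
  mean(X_1) = (3 + 6 + 8 + 3 + 7 + 6) / 6 = 33/6 = 5.5
  mean(X_2) = (2 + 5 + 2 + 7 + 3 + 8) / 6 = 27/6 = 4.5

Step 2 — sample variances and covariances s[i,j] = (1/(n-1)) · Σ_k (x_{k,i} - mean_i) · (x_{k,j} - mean_j), with n-1 = 5:
  s[X_1,X_1] = ((-2.5)·(-2.5) + (0.5)·(0.5) + (2.5)·(2.5) + (-2.5)·(-2.5) + (1.5)·(1.5) + (0.5)·(0.5)) / 5 = 21.5/5 = 4.3
  s[X_1,X_2] = ((-2.5)·(-2.5) + (0.5)·(0.5) + (2.5)·(-2.5) + (-2.5)·(2.5) + (1.5)·(-1.5) + (0.5)·(3.5)) / 5 = -6.5/5 = -1.3
  s[X_2,X_2] = ((-2.5)·(-2.5) + (0.5)·(0.5) + (-2.5)·(-2.5) + (2.5)·(2.5) + (-1.5)·(-1.5) + (3.5)·(3.5)) / 5 = 33.5/5 = 6.7
  Sample standard deviations s_i = √(s[i,i]):
  s(X_1) = √(4.3) = 2.0736
  s(X_2) = √(6.7) = 2.5884

Step 3 — r_{ij} = s_{ij} / (s_i · s_j):
  r[X_1,X_1] = 1 (diagonal).
  r[X_1,X_2] = -1.3 / (2.0736 · 2.5884) = -1.3 / 5.3675 = -0.2422
  r[X_2,X_2] = 1 (diagonal).

R is symmetric with unit diagonal. Assembling:

R = [[1, -0.2422],
 [-0.2422, 1]]


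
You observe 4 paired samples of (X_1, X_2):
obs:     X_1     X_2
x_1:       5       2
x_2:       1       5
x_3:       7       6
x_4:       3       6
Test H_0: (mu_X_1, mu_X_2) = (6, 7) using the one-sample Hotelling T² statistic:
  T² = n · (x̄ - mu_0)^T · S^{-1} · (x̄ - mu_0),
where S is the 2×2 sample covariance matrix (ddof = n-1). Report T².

Step 1 — sample mean vector:
  mean(X_1) = (5 + 1 + 7 + 3) / 4 = 16/4 = 4
  mean(X_2) = (2 + 5 + 6 + 6) / 4 = 19/4 = 4.75
  x̄ = (4, 4.75),  deviation x̄ - mu_0 = (4, 4.75) - (6, 7) = (-2, -2.25).

Step 2 — sample covariance matrix, S[i,j] = (1/(n-1)) · Σ_k (x_{k,i} - mean_i) · (x_{k,j} - mean_j), divisor n-1 = 3:
  S[X_1,X_1] = ((1)·(1) + (-3)·(-3) + (3)·(3) + (-1)·(-1)) / 3 = 20/3 = 6.6667
  S[X_1,X_2] = ((1)·(-2.75) + (-3)·(0.25) + (3)·(1.25) + (-1)·(1.25)) / 3 = -1/3 = -0.3333
  S[X_2,X_2] = ((-2.75)·(-2.75) + (0.25)·(0.25) + (1.25)·(1.25) + (1.25)·(1.25)) / 3 = 10.75/3 = 3.5833
  S = [[6.6667, -0.3333],
 [-0.3333, 3.5833]].

Step 3 — invert S. det(S) = 6.6667·3.5833 - (-0.3333)² = 23.7778.
  S^{-1} = (1/det) · [[d, -b], [-b, a]] = [[0.1507, 0.014],
 [0.014, 0.2804]].

Step 4 — quadratic form (x̄ - mu_0)^T · S^{-1} · (x̄ - mu_0):
  S^{-1} · (x̄ - mu_0) = (-0.3329, -0.6589),
  (x̄ - mu_0)^T · [...] = (-2)·(-0.3329) + (-2.25)·(-0.6589) = 2.1484.

Step 5 — scale by n: T² = 4 · 2.1484 = 8.5935.

T² ≈ 8.5935


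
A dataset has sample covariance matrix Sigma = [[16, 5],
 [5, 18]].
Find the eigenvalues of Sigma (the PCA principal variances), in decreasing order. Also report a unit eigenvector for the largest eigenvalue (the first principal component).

Step 1 — characteristic polynomial of 2×2 Sigma:
  det(Sigma - λI) = λ² - trace · λ + det = 0.
  trace = 16 + 18 = 34, det = 16·18 - (5)² = 263.
Step 2 — discriminant:
  Δ = trace² - 4·det = 1156 - 1052 = 104.
Step 3 — eigenvalues:
  λ = (trace ± √Δ)/2 = (34 ± 10.198)/2,
  λ_1 = 22.099,  λ_2 = 11.901.

Step 4 — unit eigenvector for λ_1: solve (Sigma - λ_1 I)v = 0. First row:
  (16 - 22.099)·v_x + (5)·v_y = 0, i.e. (-6.099)·v_x + (5)·v_y = 0,
  so v ∝ (b, λ_1 - a) = (5, 6.099) = u.
  ||u|| = √((5)² + (6.099)²) = √(62.198) ≈ 7.8866,
  v_1 = u/||u|| ≈ (0.634, 0.7733) (||v_1|| = 1).

λ_1 = 22.099,  λ_2 = 11.901;  v_1 ≈ (0.634, 0.7733)


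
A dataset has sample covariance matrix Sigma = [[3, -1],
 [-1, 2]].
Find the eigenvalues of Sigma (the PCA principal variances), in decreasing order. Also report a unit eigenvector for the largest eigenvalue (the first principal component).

Step 1 — characteristic polynomial of 2×2 Sigma:
  det(Sigma - λI) = λ² - trace · λ + det = 0.
  trace = 3 + 2 = 5, det = 3·2 - (-1)² = 5.
Step 2 — discriminant:
  Δ = trace² - 4·det = 25 - 20 = 5.
Step 3 — eigenvalues:
  λ = (trace ± √Δ)/2 = (5 ± 2.2361)/2,
  λ_1 = 3.618,  λ_2 = 1.382.

Step 4 — unit eigenvector for λ_1: solve (Sigma - λ_1 I)v = 0. First row:
  (3 - 3.618)·v_x + (-1)·v_y = 0, i.e. (-0.618)·v_x + (-1)·v_y = 0,
  so v ∝ (b, λ_1 - a) = (-1, 0.618); multiply by -1 so the first entry is positive: u = (1, -0.618).
  ||u|| = √((1)² + (-0.618)²) = √(1.382) ≈ 1.1756,
  v_1 = u/||u|| ≈ (0.8507, -0.5257) (||v_1|| = 1).

λ_1 = 3.618,  λ_2 = 1.382;  v_1 ≈ (0.8507, -0.5257)


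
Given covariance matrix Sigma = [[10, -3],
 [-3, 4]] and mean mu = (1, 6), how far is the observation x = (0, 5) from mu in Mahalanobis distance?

Step 1 — centre the observation: (x - mu) = (-1, -1).

Step 2 — invert Sigma. det(Sigma) = 10·4 - (-3)² = 31.
  Sigma^{-1} = (1/det) · [[d, -b], [-b, a]] = [[0.129, 0.0968],
 [0.0968, 0.3226]].

Step 3 — form the quadratic (x - mu)^T · Sigma^{-1} · (x - mu):
  Sigma^{-1} · (x - mu) = (-0.2258, -0.4194).
  (x - mu)^T · [Sigma^{-1} · (x - mu)] = (-1)·(-0.2258) + (-1)·(-0.4194) = 0.6452.

Step 4 — take square root: d = √(0.6452) ≈ 0.8032.

d(x, mu) = √(0.6452) ≈ 0.8032


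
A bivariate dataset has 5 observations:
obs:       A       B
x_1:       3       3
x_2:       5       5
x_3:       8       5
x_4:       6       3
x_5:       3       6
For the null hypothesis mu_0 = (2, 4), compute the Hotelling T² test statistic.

Step 1 — sample mean vector:
  mean(A) = (3 + 5 + 8 + 6 + 3) / 5 = 25/5 = 5
  mean(B) = (3 + 5 + 5 + 3 + 6) / 5 = 22/5 = 4.4
  x̄ = (5, 4.4),  deviation x̄ - mu_0 = (5, 4.4) - (2, 4) = (3, 0.4).

Step 2 — sample covariance matrix, S[i,j] = (1/(n-1)) · Σ_k (x_{k,i} - mean_i) · (x_{k,j} - mean_j), divisor n-1 = 4:
  S[A,A] = ((-2)·(-2) + (0)·(0) + (3)·(3) + (1)·(1) + (-2)·(-2)) / 4 = 18/4 = 4.5
  S[A,B] = ((-2)·(-1.4) + (0)·(0.6) + (3)·(0.6) + (1)·(-1.4) + (-2)·(1.6)) / 4 = 0/4 = 0
  S[B,B] = ((-1.4)·(-1.4) + (0.6)·(0.6) + (0.6)·(0.6) + (-1.4)·(-1.4) + (1.6)·(1.6)) / 4 = 7.2/4 = 1.8
  S = [[4.5, 0],
 [0, 1.8]].

Step 3 — invert S. det(S) = 4.5·1.8 - (0)² = 8.1.
  S^{-1} = (1/det) · [[d, -b], [-b, a]] = [[0.2222, 0],
 [0, 0.5556]].

Step 4 — quadratic form (x̄ - mu_0)^T · S^{-1} · (x̄ - mu_0):
  S^{-1} · (x̄ - mu_0) = (0.6667, 0.2222),
  (x̄ - mu_0)^T · [...] = (3)·(0.6667) + (0.4)·(0.2222) = 2.0889.

Step 5 — scale by n: T² = 5 · 2.0889 = 10.4444.

T² ≈ 10.4444


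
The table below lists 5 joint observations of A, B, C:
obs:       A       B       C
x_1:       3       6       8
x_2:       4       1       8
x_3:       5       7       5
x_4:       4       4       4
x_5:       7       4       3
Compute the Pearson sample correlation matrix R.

Step 1 — column means:
  mean(A) = (3 + 4 + 5 + 4 + 7) / 5 = 23/5 = 4.6
  mean(B) = (6 + 1 + 7 + 4 + 4) / 5 = 22/5 = 4.4
  mean(C) = (8 + 8 + 5 + 4 + 3) / 5 = 28/5 = 5.6

Step 2 — sample variances and covariances s[i,j] = (1/(n-1)) · Σ_k (x_{k,i} - mean_i) · (x_{k,j} - mean_j), with n-1 = 4:
  s[A,A] = ((-1.6)·(-1.6) + (-0.6)·(-0.6) + (0.4)·(0.4) + (-0.6)·(-0.6) + (2.4)·(2.4)) / 4 = 9.2/4 = 2.3
  s[A,B] = ((-1.6)·(1.6) + (-0.6)·(-3.4) + (0.4)·(2.6) + (-0.6)·(-0.4) + (2.4)·(-0.4)) / 4 = -0.2/4 = -0.05
  s[A,C] = ((-1.6)·(2.4) + (-0.6)·(2.4) + (0.4)·(-0.6) + (-0.6)·(-1.6) + (2.4)·(-2.6)) / 4 = -10.8/4 = -2.7
  s[B,B] = ((1.6)·(1.6) + (-3.4)·(-3.4) + (2.6)·(2.6) + (-0.4)·(-0.4) + (-0.4)·(-0.4)) / 4 = 21.2/4 = 5.3
  s[B,C] = ((1.6)·(2.4) + (-3.4)·(2.4) + (2.6)·(-0.6) + (-0.4)·(-1.6) + (-0.4)·(-2.6)) / 4 = -4.2/4 = -1.05
  s[C,C] = ((2.4)·(2.4) + (2.4)·(2.4) + (-0.6)·(-0.6) + (-1.6)·(-1.6) + (-2.6)·(-2.6)) / 4 = 21.2/4 = 5.3
  Sample standard deviations s_i = √(s[i,i]):
  s(A) = √(2.3) = 1.5166
  s(B) = √(5.3) = 2.3022
  s(C) = √(5.3) = 2.3022

Step 3 — r_{ij} = s_{ij} / (s_i · s_j):
  r[A,A] = 1 (diagonal).
  r[A,B] = -0.05 / (1.5166 · 2.3022) = -0.05 / 3.4914 = -0.0143
  r[A,C] = -2.7 / (1.5166 · 2.3022) = -2.7 / 3.4914 = -0.7733
  r[B,B] = 1 (diagonal).
  r[B,C] = -1.05 / (2.3022 · 2.3022) = -1.05 / 5.3 = -0.1981
  r[C,C] = 1 (diagonal).

R is symmetric with unit diagonal. Assembling:

R = [[1, -0.0143, -0.7733],
 [-0.0143, 1, -0.1981],
 [-0.7733, -0.1981, 1]]


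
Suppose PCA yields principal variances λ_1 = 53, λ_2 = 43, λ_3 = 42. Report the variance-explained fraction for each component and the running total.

Step 1 — total variance = trace(Sigma) = Σ λ_i = 53 + 43 + 42 = 138.

Step 2 — fraction explained by component i = λ_i / Σ λ:
  PC1: 53/138 = 0.3841
  PC2: 43/138 = 0.3116
  PC3: 42/138 = 0.3043

Step 3 — cumulative fraction after k components = (λ_1 + ... + λ_k) / Σ λ:
  k = 1: 53/138 = 0.3841
  k = 2: (53 + 43)/138 = 96/138 = 0.6957
  k = 3: (53 + 43 + 42)/138 = 138/138 = 1

Summary (fraction, with percent):

explained: PC1 0.3841 (38.41%), PC2 0.3116 (31.16%), PC3 0.3043 (30.43%);  cumulative: 0.3841, 0.6957, 1


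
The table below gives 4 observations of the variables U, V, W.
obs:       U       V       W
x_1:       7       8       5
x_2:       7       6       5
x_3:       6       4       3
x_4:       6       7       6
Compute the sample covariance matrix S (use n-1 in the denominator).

Step 1 — column means:
  mean(U) = (7 + 7 + 6 + 6) / 4 = 26/4 = 6.5
  mean(V) = (8 + 6 + 4 + 7) / 4 = 25/4 = 6.25
  mean(W) = (5 + 5 + 3 + 6) / 4 = 19/4 = 4.75

Step 2 — sample covariance S[i,j] = (1/(n-1)) · Σ_k (x_{k,i} - mean_i) · (x_{k,j} - mean_j), with n-1 = 3.
  S[U,U] = ((0.5)·(0.5) + (0.5)·(0.5) + (-0.5)·(-0.5) + (-0.5)·(-0.5)) / 3 = 1/3 = 0.3333
  S[U,V] = ((0.5)·(1.75) + (0.5)·(-0.25) + (-0.5)·(-2.25) + (-0.5)·(0.75)) / 3 = 1.5/3 = 0.5
  S[U,W] = ((0.5)·(0.25) + (0.5)·(0.25) + (-0.5)·(-1.75) + (-0.5)·(1.25)) / 3 = 0.5/3 = 0.1667
  S[V,V] = ((1.75)·(1.75) + (-0.25)·(-0.25) + (-2.25)·(-2.25) + (0.75)·(0.75)) / 3 = 8.75/3 = 2.9167
  S[V,W] = ((1.75)·(0.25) + (-0.25)·(0.25) + (-2.25)·(-1.75) + (0.75)·(1.25)) / 3 = 5.25/3 = 1.75
  S[W,W] = ((0.25)·(0.25) + (0.25)·(0.25) + (-1.75)·(-1.75) + (1.25)·(1.25)) / 3 = 4.75/3 = 1.5833

S is symmetric (S[j,i] = S[i,j]). Assembling:

S = [[0.3333, 0.5, 0.1667],
 [0.5, 2.9167, 1.75],
 [0.1667, 1.75, 1.5833]]


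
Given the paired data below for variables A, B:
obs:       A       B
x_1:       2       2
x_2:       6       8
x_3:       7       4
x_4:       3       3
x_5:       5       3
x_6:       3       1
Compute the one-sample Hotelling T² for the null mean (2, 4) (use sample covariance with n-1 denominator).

Step 1 — sample mean vector:
  mean(A) = (2 + 6 + 7 + 3 + 5 + 3) / 6 = 26/6 = 4.3333
  mean(B) = (2 + 8 + 4 + 3 + 3 + 1) / 6 = 21/6 = 3.5
  x̄ = (4.3333, 3.5),  deviation x̄ - mu_0 = (4.3333, 3.5) - (2, 4) = (2.3333, -0.5).

Step 2 — sample covariance matrix, S[i,j] = (1/(n-1)) · Σ_k (x_{k,i} - mean_i) · (x_{k,j} - mean_j), divisor n-1 = 5:
  S[A,A] = ((-2.3333)·(-2.3333) + (1.6667)·(1.6667) + (2.6667)·(2.6667) + (-1.3333)·(-1.3333) + (0.6667)·(0.6667) + (-1.3333)·(-1.3333)) / 5 = 19.3333/5 = 3.8667
  S[A,B] = ((-2.3333)·(-1.5) + (1.6667)·(4.5) + (2.6667)·(0.5) + (-1.3333)·(-0.5) + (0.6667)·(-0.5) + (-1.3333)·(-2.5)) / 5 = 16/5 = 3.2
  S[B,B] = ((-1.5)·(-1.5) + (4.5)·(4.5) + (0.5)·(0.5) + (-0.5)·(-0.5) + (-0.5)·(-0.5) + (-2.5)·(-2.5)) / 5 = 29.5/5 = 5.9
  S = [[3.8667, 3.2],
 [3.2, 5.9]].

Step 3 — invert S. det(S) = 3.8667·5.9 - (3.2)² = 12.5733.
  S^{-1} = (1/det) · [[d, -b], [-b, a]] = [[0.4692, -0.2545],
 [-0.2545, 0.3075]].

Step 4 — quadratic form (x̄ - mu_0)^T · S^{-1} · (x̄ - mu_0):
  S^{-1} · (x̄ - mu_0) = (1.2222, -0.7476),
  (x̄ - mu_0)^T · [...] = (2.3333)·(1.2222) + (-0.5)·(-0.7476) = 3.2255.

Step 5 — scale by n: T² = 6 · 3.2255 = 19.3531.

T² ≈ 19.3531


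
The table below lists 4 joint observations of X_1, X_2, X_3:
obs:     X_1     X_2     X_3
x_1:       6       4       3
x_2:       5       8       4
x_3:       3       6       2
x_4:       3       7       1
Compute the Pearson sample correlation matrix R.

Step 1 — column means:
  mean(X_1) = (6 + 5 + 3 + 3) / 4 = 17/4 = 4.25
  mean(X_2) = (4 + 8 + 6 + 7) / 4 = 25/4 = 6.25
  mean(X_3) = (3 + 4 + 2 + 1) / 4 = 10/4 = 2.5

Step 2 — sample variances and covariances s[i,j] = (1/(n-1)) · Σ_k (x_{k,i} - mean_i) · (x_{k,j} - mean_j), with n-1 = 3:
  s[X_1,X_1] = ((1.75)·(1.75) + (0.75)·(0.75) + (-1.25)·(-1.25) + (-1.25)·(-1.25)) / 3 = 6.75/3 = 2.25
  s[X_1,X_2] = ((1.75)·(-2.25) + (0.75)·(1.75) + (-1.25)·(-0.25) + (-1.25)·(0.75)) / 3 = -3.25/3 = -1.0833
  s[X_1,X_3] = ((1.75)·(0.5) + (0.75)·(1.5) + (-1.25)·(-0.5) + (-1.25)·(-1.5)) / 3 = 4.5/3 = 1.5
  s[X_2,X_2] = ((-2.25)·(-2.25) + (1.75)·(1.75) + (-0.25)·(-0.25) + (0.75)·(0.75)) / 3 = 8.75/3 = 2.9167
  s[X_2,X_3] = ((-2.25)·(0.5) + (1.75)·(1.5) + (-0.25)·(-0.5) + (0.75)·(-1.5)) / 3 = 0.5/3 = 0.1667
  s[X_3,X_3] = ((0.5)·(0.5) + (1.5)·(1.5) + (-0.5)·(-0.5) + (-1.5)·(-1.5)) / 3 = 5/3 = 1.6667
  Sample standard deviations s_i = √(s[i,i]):
  s(X_1) = √(2.25) = 1.5
  s(X_2) = √(2.9167) = 1.7078
  s(X_3) = √(1.6667) = 1.291

Step 3 — r_{ij} = s_{ij} / (s_i · s_j):
  r[X_1,X_1] = 1 (diagonal).
  r[X_1,X_2] = -1.0833 / (1.5 · 1.7078) = -1.0833 / 2.5617 = -0.4229
  r[X_1,X_3] = 1.5 / (1.5 · 1.291) = 1.5 / 1.9365 = 0.7746
  r[X_2,X_2] = 1 (diagonal).
  r[X_2,X_3] = 0.1667 / (1.7078 · 1.291) = 0.1667 / 2.2048 = 0.0756
  r[X_3,X_3] = 1 (diagonal).

R is symmetric with unit diagonal. Assembling:

R = [[1, -0.4229, 0.7746],
 [-0.4229, 1, 0.0756],
 [0.7746, 0.0756, 1]]


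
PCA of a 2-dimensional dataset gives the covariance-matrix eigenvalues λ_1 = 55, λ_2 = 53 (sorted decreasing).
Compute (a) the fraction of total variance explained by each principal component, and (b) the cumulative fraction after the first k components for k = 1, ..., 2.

Step 1 — total variance = trace(Sigma) = Σ λ_i = 55 + 53 = 108.

Step 2 — fraction explained by component i = λ_i / Σ λ:
  PC1: 55/108 = 0.5093
  PC2: 53/108 = 0.4907

Step 3 — cumulative fraction after k components = (λ_1 + ... + λ_k) / Σ λ:
  k = 1: 55/108 = 0.5093
  k = 2: (55 + 53)/108 = 108/108 = 1

Summary (fraction, with percent):

explained: PC1 0.5093 (50.93%), PC2 0.4907 (49.07%);  cumulative: 0.5093, 1


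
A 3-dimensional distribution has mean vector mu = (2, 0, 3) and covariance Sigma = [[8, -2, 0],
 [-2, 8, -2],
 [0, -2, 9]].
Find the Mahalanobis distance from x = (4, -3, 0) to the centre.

Step 1 — centre the observation: (x - mu) = (2, -3, -3).

Step 2 — invert Sigma (cofactor / det for 3×3, or solve directly):
  Sigma^{-1} = [[0.1339, 0.0354, 0.0079],
 [0.0354, 0.1417, 0.0315],
 [0.0079, 0.0315, 0.1181]].

Step 3 — form the quadratic (x - mu)^T · Sigma^{-1} · (x - mu):
  Sigma^{-1} · (x - mu) = (0.1378, -0.4488, -0.4331).
  (x - mu)^T · [Sigma^{-1} · (x - mu)] = (2)·(0.1378) + (-3)·(-0.4488) + (-3)·(-0.4331) = 2.9213.

Step 4 — take square root: d = √(2.9213) ≈ 1.7092.

d(x, mu) = √(2.9213) ≈ 1.7092


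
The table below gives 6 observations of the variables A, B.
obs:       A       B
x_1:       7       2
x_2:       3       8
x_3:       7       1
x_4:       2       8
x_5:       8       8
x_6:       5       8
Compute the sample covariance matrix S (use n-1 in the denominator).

Step 1 — column means:
  mean(A) = (7 + 3 + 7 + 2 + 8 + 5) / 6 = 32/6 = 5.3333
  mean(B) = (2 + 8 + 1 + 8 + 8 + 8) / 6 = 35/6 = 5.8333

Step 2 — sample covariance S[i,j] = (1/(n-1)) · Σ_k (x_{k,i} - mean_i) · (x_{k,j} - mean_j), with n-1 = 5.
  S[A,A] = ((1.6667)·(1.6667) + (-2.3333)·(-2.3333) + (1.6667)·(1.6667) + (-3.3333)·(-3.3333) + (2.6667)·(2.6667) + (-0.3333)·(-0.3333)) / 5 = 29.3333/5 = 5.8667
  S[A,B] = ((1.6667)·(-3.8333) + (-2.3333)·(2.1667) + (1.6667)·(-4.8333) + (-3.3333)·(2.1667) + (2.6667)·(2.1667) + (-0.3333)·(2.1667)) / 5 = -21.6667/5 = -4.3333
  S[B,B] = ((-3.8333)·(-3.8333) + (2.1667)·(2.1667) + (-4.8333)·(-4.8333) + (2.1667)·(2.1667) + (2.1667)·(2.1667) + (2.1667)·(2.1667)) / 5 = 56.8333/5 = 11.3667

S is symmetric (S[j,i] = S[i,j]). Assembling:

S = [[5.8667, -4.3333],
 [-4.3333, 11.3667]]


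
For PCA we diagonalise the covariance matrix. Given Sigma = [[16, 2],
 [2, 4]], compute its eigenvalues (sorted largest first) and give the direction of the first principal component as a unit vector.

Step 1 — characteristic polynomial of 2×2 Sigma:
  det(Sigma - λI) = λ² - trace · λ + det = 0.
  trace = 16 + 4 = 20, det = 16·4 - (2)² = 60.
Step 2 — discriminant:
  Δ = trace² - 4·det = 400 - 240 = 160.
Step 3 — eigenvalues:
  λ = (trace ± √Δ)/2 = (20 ± 12.6491)/2,
  λ_1 = 16.3246,  λ_2 = 3.6754.

Step 4 — unit eigenvector for λ_1: solve (Sigma - λ_1 I)v = 0. First row:
  (16 - 16.3246)·v_x + (2)·v_y = 0, i.e. (-0.3246)·v_x + (2)·v_y = 0,
  so v ∝ (b, λ_1 - a) = (2, 0.3246) = u.
  ||u|| = √((2)² + (0.3246)²) = √(4.1053) ≈ 2.0262,
  v_1 = u/||u|| ≈ (0.9871, 0.1602) (||v_1|| = 1).

λ_1 = 16.3246,  λ_2 = 3.6754;  v_1 ≈ (0.9871, 0.1602)


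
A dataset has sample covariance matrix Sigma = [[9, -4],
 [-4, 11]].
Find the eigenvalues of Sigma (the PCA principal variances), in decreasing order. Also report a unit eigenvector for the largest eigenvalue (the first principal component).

Step 1 — characteristic polynomial of 2×2 Sigma:
  det(Sigma - λI) = λ² - trace · λ + det = 0.
  trace = 9 + 11 = 20, det = 9·11 - (-4)² = 83.
Step 2 — discriminant:
  Δ = trace² - 4·det = 400 - 332 = 68.
Step 3 — eigenvalues:
  λ = (trace ± √Δ)/2 = (20 ± 8.2462)/2,
  λ_1 = 14.1231,  λ_2 = 5.8769.

Step 4 — unit eigenvector for λ_1: solve (Sigma - λ_1 I)v = 0. First row:
  (9 - 14.1231)·v_x + (-4)·v_y = 0, i.e. (-5.1231)·v_x + (-4)·v_y = 0,
  so v ∝ (b, λ_1 - a) = (-4, 5.1231); multiply by -1 so the first entry is positive: u = (4, -5.1231).
  ||u|| = √((4)² + (-5.1231)²) = √(42.2462) ≈ 6.4997,
  v_1 = u/||u|| ≈ (0.6154, -0.7882) (||v_1|| = 1).

λ_1 = 14.1231,  λ_2 = 5.8769;  v_1 ≈ (0.6154, -0.7882)


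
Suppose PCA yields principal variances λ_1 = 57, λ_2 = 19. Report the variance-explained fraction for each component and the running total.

Step 1 — total variance = trace(Sigma) = Σ λ_i = 57 + 19 = 76.

Step 2 — fraction explained by component i = λ_i / Σ λ:
  PC1: 57/76 = 0.75
  PC2: 19/76 = 0.25

Step 3 — cumulative fraction after k components = (λ_1 + ... + λ_k) / Σ λ:
  k = 1: 57/76 = 0.75
  k = 2: (57 + 19)/76 = 76/76 = 1

Summary (fraction, with percent):

explained: PC1 0.75 (75%), PC2 0.25 (25%);  cumulative: 0.75, 1


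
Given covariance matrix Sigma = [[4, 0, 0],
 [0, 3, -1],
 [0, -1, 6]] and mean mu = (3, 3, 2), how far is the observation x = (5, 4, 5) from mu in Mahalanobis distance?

Step 1 — centre the observation: (x - mu) = (2, 1, 3).

Step 2 — invert Sigma (cofactor / det for 3×3, or solve directly):
  Sigma^{-1} = [[0.25, 0, 0],
 [0, 0.3529, 0.0588],
 [0, 0.0588, 0.1765]].

Step 3 — form the quadratic (x - mu)^T · Sigma^{-1} · (x - mu):
  Sigma^{-1} · (x - mu) = (0.5, 0.5294, 0.5882).
  (x - mu)^T · [Sigma^{-1} · (x - mu)] = (2)·(0.5) + (1)·(0.5294) + (3)·(0.5882) = 3.2941.

Step 4 — take square root: d = √(3.2941) ≈ 1.815.

d(x, mu) = √(3.2941) ≈ 1.815


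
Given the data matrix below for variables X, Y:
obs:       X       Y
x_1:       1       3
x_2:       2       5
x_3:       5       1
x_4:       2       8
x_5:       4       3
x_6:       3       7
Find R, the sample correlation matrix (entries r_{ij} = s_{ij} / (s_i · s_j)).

Step 1 — column means:
  mean(X) = (1 + 2 + 5 + 2 + 4 + 3) / 6 = 17/6 = 2.8333
  mean(Y) = (3 + 5 + 1 + 8 + 3 + 7) / 6 = 27/6 = 4.5

Step 2 — sample variances and covariances s[i,j] = (1/(n-1)) · Σ_k (x_{k,i} - mean_i) · (x_{k,j} - mean_j), with n-1 = 5:
  s[X,X] = ((-1.8333)·(-1.8333) + (-0.8333)·(-0.8333) + (2.1667)·(2.1667) + (-0.8333)·(-0.8333) + (1.1667)·(1.1667) + (0.1667)·(0.1667)) / 5 = 10.8333/5 = 2.1667
  s[X,Y] = ((-1.8333)·(-1.5) + (-0.8333)·(0.5) + (2.1667)·(-3.5) + (-0.8333)·(3.5) + (1.1667)·(-1.5) + (0.1667)·(2.5)) / 5 = -9.5/5 = -1.9
  s[Y,Y] = ((-1.5)·(-1.5) + (0.5)·(0.5) + (-3.5)·(-3.5) + (3.5)·(3.5) + (-1.5)·(-1.5) + (2.5)·(2.5)) / 5 = 35.5/5 = 7.1
  Sample standard deviations s_i = √(s[i,i]):
  s(X) = √(2.1667) = 1.472
  s(Y) = √(7.1) = 2.6646

Step 3 — r_{ij} = s_{ij} / (s_i · s_j):
  r[X,X] = 1 (diagonal).
  r[X,Y] = -1.9 / (1.472 · 2.6646) = -1.9 / 3.9222 = -0.4844
  r[Y,Y] = 1 (diagonal).

R is symmetric with unit diagonal. Assembling:

R = [[1, -0.4844],
 [-0.4844, 1]]


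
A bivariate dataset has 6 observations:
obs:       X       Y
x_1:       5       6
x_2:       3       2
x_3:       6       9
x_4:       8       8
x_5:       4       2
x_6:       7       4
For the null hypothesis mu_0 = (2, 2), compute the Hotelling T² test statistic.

Step 1 — sample mean vector:
  mean(X) = (5 + 3 + 6 + 8 + 4 + 7) / 6 = 33/6 = 5.5
  mean(Y) = (6 + 2 + 9 + 8 + 2 + 4) / 6 = 31/6 = 5.1667
  x̄ = (5.5, 5.1667),  deviation x̄ - mu_0 = (5.5, 5.1667) - (2, 2) = (3.5, 3.1667).

Step 2 — sample covariance matrix, S[i,j] = (1/(n-1)) · Σ_k (x_{k,i} - mean_i) · (x_{k,j} - mean_j), divisor n-1 = 5:
  S[X,X] = ((-0.5)·(-0.5) + (-2.5)·(-2.5) + (0.5)·(0.5) + (2.5)·(2.5) + (-1.5)·(-1.5) + (1.5)·(1.5)) / 5 = 17.5/5 = 3.5
  S[X,Y] = ((-0.5)·(0.8333) + (-2.5)·(-3.1667) + (0.5)·(3.8333) + (2.5)·(2.8333) + (-1.5)·(-3.1667) + (1.5)·(-1.1667)) / 5 = 19.5/5 = 3.9
  S[Y,Y] = ((0.8333)·(0.8333) + (-3.1667)·(-3.1667) + (3.8333)·(3.8333) + (2.8333)·(2.8333) + (-3.1667)·(-3.1667) + (-1.1667)·(-1.1667)) / 5 = 44.8333/5 = 8.9667
  S = [[3.5, 3.9],
 [3.9, 8.9667]].

Step 3 — invert S. det(S) = 3.5·8.9667 - (3.9)² = 16.1733.
  S^{-1} = (1/det) · [[d, -b], [-b, a]] = [[0.5544, -0.2411],
 [-0.2411, 0.2164]].

Step 4 — quadratic form (x̄ - mu_0)^T · S^{-1} · (x̄ - mu_0):
  S^{-1} · (x̄ - mu_0) = (1.1768, -0.1587),
  (x̄ - mu_0)^T · [...] = (3.5)·(1.1768) + (3.1667)·(-0.1587) = 3.6164.

Step 5 — scale by n: T² = 6 · 3.6164 = 21.6983.

T² ≈ 21.6983
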